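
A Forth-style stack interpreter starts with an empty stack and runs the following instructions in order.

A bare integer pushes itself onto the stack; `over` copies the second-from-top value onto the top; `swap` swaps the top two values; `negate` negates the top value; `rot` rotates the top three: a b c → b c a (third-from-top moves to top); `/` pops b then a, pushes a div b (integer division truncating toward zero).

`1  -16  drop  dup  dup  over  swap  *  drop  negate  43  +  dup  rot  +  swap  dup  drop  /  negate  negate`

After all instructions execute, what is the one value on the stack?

1

1      → [1]
-16    → [1, -16]
drop   → [1]
dup    → [1, 1]
dup    → [1, 1, 1]
over   → [1, 1, 1, 1]
swap   → [1, 1, 1, 1]
*      → [1, 1, 1]
drop   → [1, 1]
negate → [1, -1]
43     → [1, -1, 43]
+      → [1, 42]
dup    → [1, 42, 42]
rot    → [42, 42, 1]
+      → [42, 43]
swap   → [43, 42]
dup    → [43, 42, 42]
drop   → [43, 42]
/      → [1]
negate → [-1]
negate → [1]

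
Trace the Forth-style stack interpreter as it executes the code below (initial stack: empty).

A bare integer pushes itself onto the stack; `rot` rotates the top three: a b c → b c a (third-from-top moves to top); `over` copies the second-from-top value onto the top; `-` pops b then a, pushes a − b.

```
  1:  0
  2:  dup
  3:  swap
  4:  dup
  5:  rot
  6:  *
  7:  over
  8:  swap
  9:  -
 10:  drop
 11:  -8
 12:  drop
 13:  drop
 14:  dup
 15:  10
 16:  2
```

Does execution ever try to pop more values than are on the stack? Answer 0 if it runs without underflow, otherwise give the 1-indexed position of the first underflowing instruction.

0    → 0
dup  → 0 0
swap → 0 0
dup  → 0 0 0
rot  → 0 0 0
*    → 0 0
over → 0 0 0
swap → 0 0 0
-    → 0 0
drop → 0
-8   → 0 -8
drop → 0
drop → (empty)
dup  — needs 1 operand, stack has 0 → underflow

14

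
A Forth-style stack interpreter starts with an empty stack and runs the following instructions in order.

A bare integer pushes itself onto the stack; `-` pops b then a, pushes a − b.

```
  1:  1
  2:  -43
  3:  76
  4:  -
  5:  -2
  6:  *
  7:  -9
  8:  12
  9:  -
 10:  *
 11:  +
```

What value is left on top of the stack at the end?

-4997

1   → 1
-43 → 1 -43
76  → 1 -43 76
-   → 1 -119
-2  → 1 -119 -2
*   → 1 238
-9  → 1 238 -9
12  → 1 238 -9 12
-   → 1 238 -21
*   → 1 -4998
+   → -4997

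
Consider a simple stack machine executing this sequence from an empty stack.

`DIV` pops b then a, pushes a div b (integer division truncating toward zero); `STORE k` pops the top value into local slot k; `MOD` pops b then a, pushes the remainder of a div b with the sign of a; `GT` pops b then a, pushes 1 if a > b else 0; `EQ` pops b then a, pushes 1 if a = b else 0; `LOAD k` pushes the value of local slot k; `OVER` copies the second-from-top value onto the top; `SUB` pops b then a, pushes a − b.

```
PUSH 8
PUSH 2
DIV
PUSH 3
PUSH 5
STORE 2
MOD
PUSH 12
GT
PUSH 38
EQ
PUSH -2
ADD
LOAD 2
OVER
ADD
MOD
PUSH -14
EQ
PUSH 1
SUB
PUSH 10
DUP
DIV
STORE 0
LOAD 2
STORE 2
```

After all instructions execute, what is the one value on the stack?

-1

PUSH 8   -> 8
PUSH 2   -> 8 2
DIV      -> 4
PUSH 3   -> 4 3
PUSH 5   -> 4 3 5
STORE 2  -> 4 3
MOD      -> 1
PUSH 12  -> 1 12
GT       -> 0
PUSH 38  -> 0 38
EQ       -> 0
PUSH -2  -> 0 -2
ADD      -> -2
LOAD 2   -> -2 5
OVER     -> -2 5 -2
ADD      -> -2 3
MOD      -> -2
PUSH -14 -> -2 -14
EQ       -> 0
PUSH 1   -> 0 1
SUB      -> -1
PUSH 10  -> -1 10
DUP      -> -1 10 10
DIV      -> -1 1
STORE 0  -> -1
LOAD 2   -> -1 5
STORE 2  -> -1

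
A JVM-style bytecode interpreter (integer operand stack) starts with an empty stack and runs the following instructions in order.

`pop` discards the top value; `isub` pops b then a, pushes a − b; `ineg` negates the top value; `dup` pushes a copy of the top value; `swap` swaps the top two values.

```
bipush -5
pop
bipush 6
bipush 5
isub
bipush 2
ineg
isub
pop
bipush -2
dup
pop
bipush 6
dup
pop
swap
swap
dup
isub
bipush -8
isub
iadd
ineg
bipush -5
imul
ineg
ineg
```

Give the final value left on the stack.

30

bipush -5 → -5
pop       → (empty)
bipush 6  → 6
bipush 5  → 6 5
isub      → 1
bipush 2  → 1 2
ineg      → 1 -2
isub      → 3
pop       → (empty)
bipush -2 → -2
dup       → -2 -2
pop       → -2
bipush 6  → -2 6
dup       → -2 6 6
pop       → -2 6
swap      → 6 -2
swap      → -2 6
dup       → -2 6 6
isub      → -2 0
bipush -8 → -2 0 -8
isub      → -2 8
iadd      → 6
ineg      → -6
bipush -5 → -6 -5
imul      → 30
ineg      → -30
ineg      → 30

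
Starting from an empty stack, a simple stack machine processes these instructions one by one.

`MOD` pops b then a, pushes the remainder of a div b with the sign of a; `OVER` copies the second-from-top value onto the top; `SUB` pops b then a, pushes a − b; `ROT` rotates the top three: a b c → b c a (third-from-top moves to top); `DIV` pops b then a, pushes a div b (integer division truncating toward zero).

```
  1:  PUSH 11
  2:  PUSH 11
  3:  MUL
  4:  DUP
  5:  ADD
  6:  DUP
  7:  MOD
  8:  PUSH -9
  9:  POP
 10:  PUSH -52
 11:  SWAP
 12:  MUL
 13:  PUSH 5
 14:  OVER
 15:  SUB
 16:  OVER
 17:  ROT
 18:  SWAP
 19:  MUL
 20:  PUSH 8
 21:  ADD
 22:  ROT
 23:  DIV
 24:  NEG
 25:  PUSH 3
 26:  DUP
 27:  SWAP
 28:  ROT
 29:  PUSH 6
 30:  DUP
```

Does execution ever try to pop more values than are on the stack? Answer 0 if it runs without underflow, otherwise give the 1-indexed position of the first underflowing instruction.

PUSH 11   [11]
PUSH 11   [11, 11]
MUL       [121]
DUP       [121, 121]
ADD       [242]
DUP       [242, 242]
MOD       [0]
PUSH -9   [0, -9]
POP       [0]
PUSH -52  [0, -52]
SWAP      [-52, 0]
MUL       [0]
PUSH 5    [0, 5]
OVER      [0, 5, 0]
SUB       [0, 5]
OVER      [0, 5, 0]
ROT       [5, 0, 0]
SWAP      [5, 0, 0]
MUL       [5, 0]
PUSH 8    [5, 0, 8]
ADD       [5, 8]
ROT  — needs 3 operands, stack has 2 → underflow

22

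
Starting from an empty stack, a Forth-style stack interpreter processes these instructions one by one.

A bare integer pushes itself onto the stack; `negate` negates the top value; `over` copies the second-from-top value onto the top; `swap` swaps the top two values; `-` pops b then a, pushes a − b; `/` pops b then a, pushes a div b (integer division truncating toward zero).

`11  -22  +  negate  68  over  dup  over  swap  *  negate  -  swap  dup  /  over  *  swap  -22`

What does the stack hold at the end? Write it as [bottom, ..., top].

11     -> [11]
-22    -> [11, -22]
+      -> [-11]
negate -> [11]
68     -> [11, 68]
over   -> [11, 68, 11]
dup    -> [11, 68, 11, 11]
over   -> [11, 68, 11, 11, 11]
swap   -> [11, 68, 11, 11, 11]
*      -> [11, 68, 11, 121]
negate -> [11, 68, 11, -121]
-      -> [11, 68, 132]
swap   -> [11, 132, 68]
dup    -> [11, 132, 68, 68]
/      -> [11, 132, 1]
over   -> [11, 132, 1, 132]
*      -> [11, 132, 132]
swap   -> [11, 132, 132]
-22    -> [11, 132, 132, -22]

[11, 132, 132, -22]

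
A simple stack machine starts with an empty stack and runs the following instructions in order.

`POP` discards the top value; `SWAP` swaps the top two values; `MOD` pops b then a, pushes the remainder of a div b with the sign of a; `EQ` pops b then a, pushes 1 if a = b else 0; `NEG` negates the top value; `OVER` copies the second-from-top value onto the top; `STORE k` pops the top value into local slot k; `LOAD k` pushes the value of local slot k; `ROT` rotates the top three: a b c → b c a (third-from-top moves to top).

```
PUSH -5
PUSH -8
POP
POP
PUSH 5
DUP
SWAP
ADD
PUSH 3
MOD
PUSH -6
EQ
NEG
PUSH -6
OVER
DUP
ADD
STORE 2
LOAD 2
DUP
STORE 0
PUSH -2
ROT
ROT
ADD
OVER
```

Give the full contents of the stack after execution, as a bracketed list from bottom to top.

[0, -2, -6, -2]

PUSH -5 -> [-5]
PUSH -8 -> [-5, -8]
POP     -> [-5]
POP     -> []
PUSH 5  -> [5]
DUP     -> [5, 5]
SWAP    -> [5, 5]
ADD     -> [10]
PUSH 3  -> [10, 3]
MOD     -> [1]
PUSH -6 -> [1, -6]
EQ      -> [0]
NEG     -> [0]
PUSH -6 -> [0, -6]
OVER    -> [0, -6, 0]
DUP     -> [0, -6, 0, 0]
ADD     -> [0, -6, 0]
STORE 2 -> [0, -6]
LOAD 2  -> [0, -6, 0]
DUP     -> [0, -6, 0, 0]
STORE 0 -> [0, -6, 0]
PUSH -2 -> [0, -6, 0, -2]
ROT     -> [0, 0, -2, -6]
ROT     -> [0, -2, -6, 0]
ADD     -> [0, -2, -6]
OVER    -> [0, -2, -6, -2]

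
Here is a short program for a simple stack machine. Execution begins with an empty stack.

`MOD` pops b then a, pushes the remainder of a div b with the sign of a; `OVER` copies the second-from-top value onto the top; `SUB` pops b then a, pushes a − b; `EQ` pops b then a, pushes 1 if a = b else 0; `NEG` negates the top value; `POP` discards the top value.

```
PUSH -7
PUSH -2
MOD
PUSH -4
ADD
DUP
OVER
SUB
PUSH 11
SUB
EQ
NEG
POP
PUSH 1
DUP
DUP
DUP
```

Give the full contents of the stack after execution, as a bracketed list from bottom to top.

[1, 1, 1, 1]

PUSH -7 → -7
PUSH -2 → -7 -2
MOD     → -1
PUSH -4 → -1 -4
ADD     → -5
DUP     → -5 -5
OVER    → -5 -5 -5
SUB     → -5 0
PUSH 11 → -5 0 11
SUB     → -5 -11
EQ      → 0
NEG     → 0
POP     → (empty)
PUSH 1  → 1
DUP     → 1 1
DUP     → 1 1 1
DUP     → 1 1 1 1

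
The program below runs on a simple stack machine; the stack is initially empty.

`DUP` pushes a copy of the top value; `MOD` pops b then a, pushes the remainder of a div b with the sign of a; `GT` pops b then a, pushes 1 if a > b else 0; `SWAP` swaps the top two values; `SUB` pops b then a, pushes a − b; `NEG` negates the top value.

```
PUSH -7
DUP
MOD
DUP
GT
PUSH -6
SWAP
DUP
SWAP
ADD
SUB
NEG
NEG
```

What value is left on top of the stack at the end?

PUSH -7  [-7]
DUP      [-7, -7]
MOD      [0]
DUP      [0, 0]
GT       [0]
PUSH -6  [0, -6]
SWAP     [-6, 0]
DUP      [-6, 0, 0]
SWAP     [-6, 0, 0]
ADD      [-6, 0]
SUB      [-6]
NEG      [6]
NEG      [-6]

-6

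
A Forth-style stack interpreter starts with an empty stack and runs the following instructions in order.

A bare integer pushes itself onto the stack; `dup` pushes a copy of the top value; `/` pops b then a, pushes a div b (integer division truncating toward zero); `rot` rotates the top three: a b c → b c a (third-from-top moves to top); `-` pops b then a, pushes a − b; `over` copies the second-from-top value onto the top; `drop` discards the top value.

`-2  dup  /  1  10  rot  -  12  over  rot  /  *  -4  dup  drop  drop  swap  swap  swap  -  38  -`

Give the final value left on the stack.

-2   : [-2]
dup  : [-2, -2]
/    : [1]
1    : [1, 1]
10   : [1, 1, 10]
rot  : [1, 10, 1]
-    : [1, 9]
12   : [1, 9, 12]
over : [1, 9, 12, 9]
rot  : [1, 12, 9, 9]
/    : [1, 12, 1]
*    : [1, 12]
-4   : [1, 12, -4]
dup  : [1, 12, -4, -4]
drop : [1, 12, -4]
drop : [1, 12]
swap : [12, 1]
swap : [1, 12]
swap : [12, 1]
-    : [11]
38   : [11, 38]
-    : [-27]

-27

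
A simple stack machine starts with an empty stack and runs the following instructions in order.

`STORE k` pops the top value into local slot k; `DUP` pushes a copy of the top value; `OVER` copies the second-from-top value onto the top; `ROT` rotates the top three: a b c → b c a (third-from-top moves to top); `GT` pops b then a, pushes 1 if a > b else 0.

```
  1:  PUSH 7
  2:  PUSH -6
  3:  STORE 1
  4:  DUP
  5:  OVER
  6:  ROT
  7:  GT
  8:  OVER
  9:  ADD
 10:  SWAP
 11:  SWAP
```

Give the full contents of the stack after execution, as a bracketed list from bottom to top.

PUSH 7  : 7
PUSH -6 : 7 -6
STORE 1 : 7
DUP     : 7 7
OVER    : 7 7 7
ROT     : 7 7 7
GT      : 7 0
OVER    : 7 0 7
ADD     : 7 7
SWAP    : 7 7
SWAP    : 7 7

[7, 7]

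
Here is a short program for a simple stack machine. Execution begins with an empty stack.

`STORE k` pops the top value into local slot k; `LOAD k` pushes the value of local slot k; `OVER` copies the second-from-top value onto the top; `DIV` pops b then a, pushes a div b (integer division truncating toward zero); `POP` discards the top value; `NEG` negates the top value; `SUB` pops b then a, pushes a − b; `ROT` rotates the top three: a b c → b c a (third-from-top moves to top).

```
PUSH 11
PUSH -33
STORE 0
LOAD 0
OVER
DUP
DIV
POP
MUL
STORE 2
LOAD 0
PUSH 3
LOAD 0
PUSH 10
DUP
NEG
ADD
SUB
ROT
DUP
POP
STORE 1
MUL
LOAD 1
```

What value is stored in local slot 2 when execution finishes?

PUSH 11  : [11]
PUSH -33 : [11, -33]
STORE 0  : [11]
LOAD 0   : [11, -33]
OVER     : [11, -33, 11]
DUP      : [11, -33, 11, 11]
DIV      : [11, -33, 1]
POP      : [11, -33]
MUL      : [-363]
STORE 2  : []
LOAD 0   : [-33]
PUSH 3   : [-33, 3]
LOAD 0   : [-33, 3, -33]
PUSH 10  : [-33, 3, -33, 10]
DUP      : [-33, 3, -33, 10, 10]
NEG      : [-33, 3, -33, 10, -10]
ADD      : [-33, 3, -33, 0]
SUB      : [-33, 3, -33]
ROT      : [3, -33, -33]
DUP      : [3, -33, -33, -33]
POP      : [3, -33, -33]
STORE 1  : [3, -33]
MUL      : [-99]
LOAD 1   : [-99, -33]

-363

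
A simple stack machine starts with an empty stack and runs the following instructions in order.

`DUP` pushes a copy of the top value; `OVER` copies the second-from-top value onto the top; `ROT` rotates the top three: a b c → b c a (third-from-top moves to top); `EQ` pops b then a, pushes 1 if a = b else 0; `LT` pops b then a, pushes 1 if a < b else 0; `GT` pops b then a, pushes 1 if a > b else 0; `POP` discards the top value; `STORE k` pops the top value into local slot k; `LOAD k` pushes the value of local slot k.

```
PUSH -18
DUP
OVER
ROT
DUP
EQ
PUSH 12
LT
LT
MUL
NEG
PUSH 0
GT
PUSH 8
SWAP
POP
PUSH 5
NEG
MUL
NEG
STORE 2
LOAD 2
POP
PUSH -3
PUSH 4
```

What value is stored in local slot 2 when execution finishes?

40

PUSH -18 → [-18]
DUP      → [-18, -18]
OVER     → [-18, -18, -18]
ROT      → [-18, -18, -18]
DUP      → [-18, -18, -18, -18]
EQ       → [-18, -18, 1]
PUSH 12  → [-18, -18, 1, 12]
LT       → [-18, -18, 1]
LT       → [-18, 1]
MUL      → [-18]
NEG      → [18]
PUSH 0   → [18, 0]
GT       → [1]
PUSH 8   → [1, 8]
SWAP     → [8, 1]
POP      → [8]
PUSH 5   → [8, 5]
NEG      → [8, -5]
MUL      → [-40]
NEG      → [40]
STORE 2  → []
LOAD 2   → [40]
POP      → []
PUSH -3  → [-3]
PUSH 4   → [-3, 4]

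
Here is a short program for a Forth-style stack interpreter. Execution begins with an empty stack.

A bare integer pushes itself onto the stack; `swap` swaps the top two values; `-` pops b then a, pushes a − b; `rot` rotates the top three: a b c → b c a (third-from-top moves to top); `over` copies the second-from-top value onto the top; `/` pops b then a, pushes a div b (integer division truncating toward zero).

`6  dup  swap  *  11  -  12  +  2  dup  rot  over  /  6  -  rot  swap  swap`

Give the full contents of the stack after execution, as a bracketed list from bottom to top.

[2, 12, 2]

6    -> [6]
dup  -> [6, 6]
swap -> [6, 6]
*    -> [36]
11   -> [36, 11]
-    -> [25]
12   -> [25, 12]
+    -> [37]
2    -> [37, 2]
dup  -> [37, 2, 2]
rot  -> [2, 2, 37]
over -> [2, 2, 37, 2]
/    -> [2, 2, 18]
6    -> [2, 2, 18, 6]
-    -> [2, 2, 12]
rot  -> [2, 12, 2]
swap -> [2, 2, 12]
swap -> [2, 12, 2]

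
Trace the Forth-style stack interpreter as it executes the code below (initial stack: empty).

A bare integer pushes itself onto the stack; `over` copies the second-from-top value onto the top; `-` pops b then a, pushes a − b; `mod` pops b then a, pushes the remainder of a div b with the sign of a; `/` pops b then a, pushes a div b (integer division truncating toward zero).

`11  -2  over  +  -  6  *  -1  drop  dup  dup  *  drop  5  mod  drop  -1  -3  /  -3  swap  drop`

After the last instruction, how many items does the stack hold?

11   -> [11]
-2   -> [11, -2]
over -> [11, -2, 11]
+    -> [11, 9]
-    -> [2]
6    -> [2, 6]
*    -> [12]
-1   -> [12, -1]
drop -> [12]
dup  -> [12, 12]
dup  -> [12, 12, 12]
*    -> [12, 144]
drop -> [12]
5    -> [12, 5]
mod  -> [2]
drop -> []
-1   -> [-1]
-3   -> [-1, -3]
/    -> [0]
-3   -> [0, -3]
swap -> [-3, 0]
drop -> [-3]

1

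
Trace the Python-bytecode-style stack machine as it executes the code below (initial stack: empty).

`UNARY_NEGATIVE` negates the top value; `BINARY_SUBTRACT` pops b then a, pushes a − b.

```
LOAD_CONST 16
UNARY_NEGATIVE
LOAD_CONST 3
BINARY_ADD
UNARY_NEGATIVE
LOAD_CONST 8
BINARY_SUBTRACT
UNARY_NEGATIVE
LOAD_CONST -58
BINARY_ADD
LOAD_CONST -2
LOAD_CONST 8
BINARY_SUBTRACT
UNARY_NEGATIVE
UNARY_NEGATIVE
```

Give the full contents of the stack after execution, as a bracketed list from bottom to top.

LOAD_CONST 16   -> 16
UNARY_NEGATIVE  -> -16
LOAD_CONST 3    -> -16 3
BINARY_ADD      -> -13
UNARY_NEGATIVE  -> 13
LOAD_CONST 8    -> 13 8
BINARY_SUBTRACT -> 5
UNARY_NEGATIVE  -> -5
LOAD_CONST -58  -> -5 -58
BINARY_ADD      -> -63
LOAD_CONST -2   -> -63 -2
LOAD_CONST 8    -> -63 -2 8
BINARY_SUBTRACT -> -63 -10
UNARY_NEGATIVE  -> -63 10
UNARY_NEGATIVE  -> -63 -10

[-63, -10]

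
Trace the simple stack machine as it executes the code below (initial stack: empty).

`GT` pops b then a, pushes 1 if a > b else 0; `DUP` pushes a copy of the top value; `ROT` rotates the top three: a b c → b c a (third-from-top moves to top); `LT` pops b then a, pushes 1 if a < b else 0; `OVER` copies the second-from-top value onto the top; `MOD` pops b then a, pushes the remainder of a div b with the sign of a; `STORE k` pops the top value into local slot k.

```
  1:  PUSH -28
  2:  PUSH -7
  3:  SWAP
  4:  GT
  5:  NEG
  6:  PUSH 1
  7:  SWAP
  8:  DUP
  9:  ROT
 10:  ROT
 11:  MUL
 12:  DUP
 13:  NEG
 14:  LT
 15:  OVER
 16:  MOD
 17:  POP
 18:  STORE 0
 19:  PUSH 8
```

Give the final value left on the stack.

PUSH -28 -> -28
PUSH -7  -> -28 -7
SWAP     -> -7 -28
GT       -> 1
NEG      -> -1
PUSH 1   -> -1 1
SWAP     -> 1 -1
DUP      -> 1 -1 -1
ROT      -> -1 -1 1
ROT      -> -1 1 -1
MUL      -> -1 -1
DUP      -> -1 -1 -1
NEG      -> -1 -1 1
LT       -> -1 1
OVER     -> -1 1 -1
MOD      -> -1 0
POP      -> -1
STORE 0  -> (empty)
PUSH 8   -> 8

8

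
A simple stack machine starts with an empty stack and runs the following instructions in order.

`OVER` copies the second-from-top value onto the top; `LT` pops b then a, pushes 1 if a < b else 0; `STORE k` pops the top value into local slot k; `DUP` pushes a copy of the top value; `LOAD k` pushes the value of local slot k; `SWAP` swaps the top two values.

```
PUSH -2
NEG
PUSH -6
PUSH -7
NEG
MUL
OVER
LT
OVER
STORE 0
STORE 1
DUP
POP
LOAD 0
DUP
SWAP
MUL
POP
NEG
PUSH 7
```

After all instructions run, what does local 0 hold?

PUSH -2 → -2
NEG     → 2
PUSH -6 → 2 -6
PUSH -7 → 2 -6 -7
NEG     → 2 -6 7
MUL     → 2 -42
OVER    → 2 -42 2
LT      → 2 1
OVER    → 2 1 2
STORE 0 → 2 1
STORE 1 → 2
DUP     → 2 2
POP     → 2
LOAD 0  → 2 2
DUP     → 2 2 2
SWAP    → 2 2 2
MUL     → 2 4
POP     → 2
NEG     → -2
PUSH 7  → -2 7

2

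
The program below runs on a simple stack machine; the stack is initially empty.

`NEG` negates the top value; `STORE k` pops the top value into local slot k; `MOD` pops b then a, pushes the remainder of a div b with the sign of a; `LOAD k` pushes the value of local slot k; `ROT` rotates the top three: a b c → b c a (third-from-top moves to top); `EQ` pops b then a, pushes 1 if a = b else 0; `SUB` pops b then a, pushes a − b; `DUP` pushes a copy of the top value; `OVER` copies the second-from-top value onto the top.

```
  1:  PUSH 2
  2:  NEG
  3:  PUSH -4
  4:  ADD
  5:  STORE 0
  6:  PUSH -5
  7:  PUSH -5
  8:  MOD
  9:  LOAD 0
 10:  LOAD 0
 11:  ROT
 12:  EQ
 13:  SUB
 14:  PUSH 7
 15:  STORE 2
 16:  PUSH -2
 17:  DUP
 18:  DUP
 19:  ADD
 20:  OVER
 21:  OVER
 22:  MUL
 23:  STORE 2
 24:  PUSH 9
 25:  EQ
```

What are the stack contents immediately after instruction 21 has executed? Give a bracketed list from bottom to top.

PUSH 2  → 2
NEG     → -2
PUSH -4 → -2 -4
ADD     → -6
STORE 0 → (empty)
PUSH -5 → -5
PUSH -5 → -5 -5
MOD     → 0
LOAD 0  → 0 -6
LOAD 0  → 0 -6 -6
ROT     → -6 -6 0
EQ      → -6 0
SUB     → -6
PUSH 7  → -6 7
STORE 2 → -6
PUSH -2 → -6 -2
DUP     → -6 -2 -2
DUP     → -6 -2 -2 -2
ADD     → -6 -2 -4
OVER    → -6 -2 -4 -2
OVER    → -6 -2 -4 -2 -4

[-6, -2, -4, -2, -4]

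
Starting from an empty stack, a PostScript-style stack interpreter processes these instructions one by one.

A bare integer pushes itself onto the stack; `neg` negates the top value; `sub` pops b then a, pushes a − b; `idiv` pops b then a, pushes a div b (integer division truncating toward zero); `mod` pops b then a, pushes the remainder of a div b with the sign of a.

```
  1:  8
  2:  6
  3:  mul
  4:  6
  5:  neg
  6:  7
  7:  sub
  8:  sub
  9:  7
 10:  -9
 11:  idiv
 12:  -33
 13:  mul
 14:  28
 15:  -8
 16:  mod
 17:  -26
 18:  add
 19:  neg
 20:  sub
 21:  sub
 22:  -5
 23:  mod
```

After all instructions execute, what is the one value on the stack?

8    → [8]
6    → [8, 6]
mul  → [48]
6    → [48, 6]
neg  → [48, -6]
7    → [48, -6, 7]
sub  → [48, -13]
sub  → [61]
7    → [61, 7]
-9   → [61, 7, -9]
idiv → [61, 0]
-33  → [61, 0, -33]
mul  → [61, 0]
28   → [61, 0, 28]
-8   → [61, 0, 28, -8]
mod  → [61, 0, 4]
-26  → [61, 0, 4, -26]
add  → [61, 0, -22]
neg  → [61, 0, 22]
sub  → [61, -22]
sub  → [83]
-5   → [83, -5]
mod  → [3]

3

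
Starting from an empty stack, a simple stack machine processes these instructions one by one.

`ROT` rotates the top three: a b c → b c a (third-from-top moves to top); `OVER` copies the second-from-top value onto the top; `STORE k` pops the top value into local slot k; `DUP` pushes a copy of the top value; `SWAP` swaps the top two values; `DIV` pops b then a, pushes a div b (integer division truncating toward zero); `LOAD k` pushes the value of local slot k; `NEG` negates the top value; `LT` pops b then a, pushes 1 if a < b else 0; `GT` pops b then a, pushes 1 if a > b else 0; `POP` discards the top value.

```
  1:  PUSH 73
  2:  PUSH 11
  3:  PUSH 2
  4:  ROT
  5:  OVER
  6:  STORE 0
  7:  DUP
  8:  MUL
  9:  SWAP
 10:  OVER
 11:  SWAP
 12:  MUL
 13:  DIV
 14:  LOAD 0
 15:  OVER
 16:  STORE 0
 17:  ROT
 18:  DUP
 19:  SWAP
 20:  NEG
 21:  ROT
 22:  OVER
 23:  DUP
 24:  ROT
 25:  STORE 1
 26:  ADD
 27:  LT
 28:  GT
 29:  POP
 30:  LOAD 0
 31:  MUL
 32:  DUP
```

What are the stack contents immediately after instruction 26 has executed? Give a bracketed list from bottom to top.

PUSH 73 : 73
PUSH 11 : 73 11
PUSH 2  : 73 11 2
ROT     : 11 2 73
OVER    : 11 2 73 2
STORE 0 : 11 2 73
DUP     : 11 2 73 73
MUL     : 11 2 5329
SWAP    : 11 5329 2
OVER    : 11 5329 2 5329
SWAP    : 11 5329 5329 2
MUL     : 11 5329 10658
DIV     : 11 0
LOAD 0  : 11 0 2
OVER    : 11 0 2 0
STORE 0 : 11 0 2
ROT     : 0 2 11
DUP     : 0 2 11 11
SWAP    : 0 2 11 11
NEG     : 0 2 11 -11
ROT     : 0 11 -11 2
OVER    : 0 11 -11 2 -11
DUP     : 0 11 -11 2 -11 -11
ROT     : 0 11 -11 -11 -11 2
STORE 1 : 0 11 -11 -11 -11
ADD     : 0 11 -11 -22

[0, 11, -11, -22]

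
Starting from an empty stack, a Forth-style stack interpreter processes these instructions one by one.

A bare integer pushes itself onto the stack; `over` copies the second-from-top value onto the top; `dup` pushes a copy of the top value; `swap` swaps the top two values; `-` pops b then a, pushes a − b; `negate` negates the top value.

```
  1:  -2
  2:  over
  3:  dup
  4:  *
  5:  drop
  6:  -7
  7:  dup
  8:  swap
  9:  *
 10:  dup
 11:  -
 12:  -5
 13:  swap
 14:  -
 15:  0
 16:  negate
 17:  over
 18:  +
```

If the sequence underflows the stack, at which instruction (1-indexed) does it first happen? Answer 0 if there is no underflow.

2

-2 : -2
over  — needs 2 operands, stack has 1 → underflow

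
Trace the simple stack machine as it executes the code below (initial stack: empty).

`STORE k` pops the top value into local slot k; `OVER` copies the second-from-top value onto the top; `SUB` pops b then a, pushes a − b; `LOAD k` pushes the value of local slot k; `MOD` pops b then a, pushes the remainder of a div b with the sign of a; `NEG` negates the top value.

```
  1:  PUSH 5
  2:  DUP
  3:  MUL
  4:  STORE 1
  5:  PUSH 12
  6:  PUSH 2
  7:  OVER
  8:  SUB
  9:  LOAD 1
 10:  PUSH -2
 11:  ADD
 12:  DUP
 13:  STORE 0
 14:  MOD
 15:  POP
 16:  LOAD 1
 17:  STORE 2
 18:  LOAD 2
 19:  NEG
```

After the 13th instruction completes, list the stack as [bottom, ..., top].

PUSH 5  : 5
DUP     : 5 5
MUL     : 25
STORE 1 : (empty)
PUSH 12 : 12
PUSH 2  : 12 2
OVER    : 12 2 12
SUB     : 12 -10
LOAD 1  : 12 -10 25
PUSH -2 : 12 -10 25 -2
ADD     : 12 -10 23
DUP     : 12 -10 23 23
STORE 0 : 12 -10 23

[12, -10, 23]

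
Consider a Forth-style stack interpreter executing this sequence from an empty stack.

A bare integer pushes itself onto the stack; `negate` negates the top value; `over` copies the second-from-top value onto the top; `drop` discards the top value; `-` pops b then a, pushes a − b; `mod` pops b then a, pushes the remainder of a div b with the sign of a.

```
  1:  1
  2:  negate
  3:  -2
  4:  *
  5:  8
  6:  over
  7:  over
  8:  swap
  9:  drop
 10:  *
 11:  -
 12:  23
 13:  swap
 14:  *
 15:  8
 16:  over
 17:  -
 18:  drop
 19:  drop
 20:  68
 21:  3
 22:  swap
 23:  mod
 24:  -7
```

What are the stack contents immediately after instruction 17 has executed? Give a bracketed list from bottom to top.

[-1426, 1434]

1       [1]
negate  [-1]
-2      [-1, -2]
*       [2]
8       [2, 8]
over    [2, 8, 2]
over    [2, 8, 2, 8]
swap    [2, 8, 8, 2]
drop    [2, 8, 8]
*       [2, 64]
-       [-62]
23      [-62, 23]
swap    [23, -62]
*       [-1426]
8       [-1426, 8]
over    [-1426, 8, -1426]
-       [-1426, 1434]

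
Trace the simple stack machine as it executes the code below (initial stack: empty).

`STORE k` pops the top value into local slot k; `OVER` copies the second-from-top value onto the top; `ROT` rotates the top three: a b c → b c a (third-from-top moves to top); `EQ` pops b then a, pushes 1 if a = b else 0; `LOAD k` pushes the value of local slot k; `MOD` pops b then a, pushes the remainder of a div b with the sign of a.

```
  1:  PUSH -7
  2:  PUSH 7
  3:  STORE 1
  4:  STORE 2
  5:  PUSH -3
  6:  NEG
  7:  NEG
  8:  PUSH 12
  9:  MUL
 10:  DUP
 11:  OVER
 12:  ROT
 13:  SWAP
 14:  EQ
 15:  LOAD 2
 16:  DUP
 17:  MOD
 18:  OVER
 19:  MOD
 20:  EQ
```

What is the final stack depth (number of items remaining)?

2

PUSH -7 : [-7]
PUSH 7  : [-7, 7]
STORE 1 : [-7]
STORE 2 : []
PUSH -3 : [-3]
NEG     : [3]
NEG     : [-3]
PUSH 12 : [-3, 12]
MUL     : [-36]
DUP     : [-36, -36]
OVER    : [-36, -36, -36]
ROT     : [-36, -36, -36]
SWAP    : [-36, -36, -36]
EQ      : [-36, 1]
LOAD 2  : [-36, 1, -7]
DUP     : [-36, 1, -7, -7]
MOD     : [-36, 1, 0]
OVER    : [-36, 1, 0, 1]
MOD     : [-36, 1, 0]
EQ      : [-36, 0]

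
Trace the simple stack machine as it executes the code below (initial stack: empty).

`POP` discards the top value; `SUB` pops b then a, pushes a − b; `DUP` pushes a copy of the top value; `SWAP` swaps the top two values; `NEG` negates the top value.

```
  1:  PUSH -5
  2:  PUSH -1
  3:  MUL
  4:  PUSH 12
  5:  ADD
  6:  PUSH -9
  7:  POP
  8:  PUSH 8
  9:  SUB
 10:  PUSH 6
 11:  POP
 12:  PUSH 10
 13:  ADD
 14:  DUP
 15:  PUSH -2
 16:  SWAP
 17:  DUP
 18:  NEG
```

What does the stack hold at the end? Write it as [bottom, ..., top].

PUSH -5 -> -5
PUSH -1 -> -5 -1
MUL     -> 5
PUSH 12 -> 5 12
ADD     -> 17
PUSH -9 -> 17 -9
POP     -> 17
PUSH 8  -> 17 8
SUB     -> 9
PUSH 6  -> 9 6
POP     -> 9
PUSH 10 -> 9 10
ADD     -> 19
DUP     -> 19 19
PUSH -2 -> 19 19 -2
SWAP    -> 19 -2 19
DUP     -> 19 -2 19 19
NEG     -> 19 -2 19 -19

[19, -2, 19, -19]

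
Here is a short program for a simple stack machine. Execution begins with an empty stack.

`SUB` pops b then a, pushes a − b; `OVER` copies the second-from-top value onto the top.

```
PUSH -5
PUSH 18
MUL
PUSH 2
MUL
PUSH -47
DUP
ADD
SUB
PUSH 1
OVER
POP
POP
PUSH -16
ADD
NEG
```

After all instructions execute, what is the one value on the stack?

PUSH -5  → -5
PUSH 18  → -5 18
MUL      → -90
PUSH 2   → -90 2
MUL      → -180
PUSH -47 → -180 -47
DUP      → -180 -47 -47
ADD      → -180 -94
SUB      → -86
PUSH 1   → -86 1
OVER     → -86 1 -86
POP      → -86 1
POP      → -86
PUSH -16 → -86 -16
ADD      → -102
NEG      → 102

102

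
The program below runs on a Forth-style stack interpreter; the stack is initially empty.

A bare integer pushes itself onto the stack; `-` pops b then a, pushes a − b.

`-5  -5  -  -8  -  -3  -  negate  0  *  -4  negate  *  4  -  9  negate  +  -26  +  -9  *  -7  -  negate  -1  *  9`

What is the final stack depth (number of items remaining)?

-5     : -5
-5     : -5 -5
-      : 0
-8     : 0 -8
-      : 8
-3     : 8 -3
-      : 11
negate : -11
0      : -11 0
*      : 0
-4     : 0 -4
negate : 0 4
*      : 0
4      : 0 4
-      : -4
9      : -4 9
negate : -4 -9
+      : -13
-26    : -13 -26
+      : -39
-9     : -39 -9
*      : 351
-7     : 351 -7
-      : 358
negate : -358
-1     : -358 -1
*      : 358
9      : 358 9

2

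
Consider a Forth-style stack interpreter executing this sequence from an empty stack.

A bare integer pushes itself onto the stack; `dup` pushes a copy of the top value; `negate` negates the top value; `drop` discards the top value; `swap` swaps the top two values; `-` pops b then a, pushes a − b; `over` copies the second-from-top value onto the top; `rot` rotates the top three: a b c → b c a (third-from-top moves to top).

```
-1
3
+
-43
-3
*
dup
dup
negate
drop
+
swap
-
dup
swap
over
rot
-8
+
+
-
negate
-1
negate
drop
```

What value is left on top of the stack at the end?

248

-1      -1
3       -1 3
+       2
-43     2 -43
-3      2 -43 -3
*       2 129
dup     2 129 129
dup     2 129 129 129
negate  2 129 129 -129
drop    2 129 129
+       2 258
swap    258 2
-       256
dup     256 256
swap    256 256
over    256 256 256
rot     256 256 256
-8      256 256 256 -8
+       256 256 248
+       256 504
-       -248
negate  248
-1      248 -1
negate  248 1
drop    248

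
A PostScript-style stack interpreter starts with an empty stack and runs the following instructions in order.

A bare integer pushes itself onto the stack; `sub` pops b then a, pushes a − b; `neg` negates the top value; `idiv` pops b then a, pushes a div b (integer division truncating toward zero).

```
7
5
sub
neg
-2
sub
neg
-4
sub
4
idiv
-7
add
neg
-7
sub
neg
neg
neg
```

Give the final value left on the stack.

-13

7    -> 7
5    -> 7 5
sub  -> 2
neg  -> -2
-2   -> -2 -2
sub  -> 0
neg  -> 0
-4   -> 0 -4
sub  -> 4
4    -> 4 4
idiv -> 1
-7   -> 1 -7
add  -> -6
neg  -> 6
-7   -> 6 -7
sub  -> 13
neg  -> -13
neg  -> 13
neg  -> -13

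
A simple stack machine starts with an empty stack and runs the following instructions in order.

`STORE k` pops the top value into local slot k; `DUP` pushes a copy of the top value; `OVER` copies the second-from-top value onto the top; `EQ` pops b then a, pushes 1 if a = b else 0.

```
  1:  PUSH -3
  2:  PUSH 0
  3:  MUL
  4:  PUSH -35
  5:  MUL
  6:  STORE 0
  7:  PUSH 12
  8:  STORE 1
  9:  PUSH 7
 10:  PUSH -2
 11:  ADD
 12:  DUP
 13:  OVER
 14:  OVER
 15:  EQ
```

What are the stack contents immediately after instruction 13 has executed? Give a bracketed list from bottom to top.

[5, 5, 5]

PUSH -3  : [-3]
PUSH 0   : [-3, 0]
MUL      : [0]
PUSH -35 : [0, -35]
MUL      : [0]
STORE 0  : []
PUSH 12  : [12]
STORE 1  : []
PUSH 7   : [7]
PUSH -2  : [7, -2]
ADD      : [5]
DUP      : [5, 5]
OVER     : [5, 5, 5]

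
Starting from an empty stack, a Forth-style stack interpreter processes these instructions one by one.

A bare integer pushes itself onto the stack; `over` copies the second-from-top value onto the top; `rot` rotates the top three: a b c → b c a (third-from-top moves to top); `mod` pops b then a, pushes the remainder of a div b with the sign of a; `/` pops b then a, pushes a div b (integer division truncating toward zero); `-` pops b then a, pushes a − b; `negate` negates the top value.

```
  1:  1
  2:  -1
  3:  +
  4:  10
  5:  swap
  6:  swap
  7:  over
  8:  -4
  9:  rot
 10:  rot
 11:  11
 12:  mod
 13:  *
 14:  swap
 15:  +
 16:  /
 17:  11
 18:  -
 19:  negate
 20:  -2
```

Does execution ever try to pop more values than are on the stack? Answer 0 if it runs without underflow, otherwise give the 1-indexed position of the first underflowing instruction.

1       [1]
-1      [1, -1]
+       [0]
10      [0, 10]
swap    [10, 0]
swap    [0, 10]
over    [0, 10, 0]
-4      [0, 10, 0, -4]
rot     [0, 0, -4, 10]
rot     [0, -4, 10, 0]
11      [0, -4, 10, 0, 11]
mod     [0, -4, 10, 0]
*       [0, -4, 0]
swap    [0, 0, -4]
+       [0, -4]
/       [0]
11      [0, 11]
-       [-11]
negate  [11]
-2      [11, -2]

0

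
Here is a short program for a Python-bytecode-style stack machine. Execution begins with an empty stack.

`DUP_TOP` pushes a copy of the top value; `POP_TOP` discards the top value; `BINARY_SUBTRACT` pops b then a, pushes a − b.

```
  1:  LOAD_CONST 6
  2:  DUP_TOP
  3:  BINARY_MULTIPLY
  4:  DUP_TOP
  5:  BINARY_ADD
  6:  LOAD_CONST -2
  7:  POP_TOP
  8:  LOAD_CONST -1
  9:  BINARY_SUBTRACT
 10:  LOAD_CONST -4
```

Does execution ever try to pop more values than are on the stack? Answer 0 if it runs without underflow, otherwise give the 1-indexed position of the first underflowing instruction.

LOAD_CONST 6    → 6
DUP_TOP         → 6 6
BINARY_MULTIPLY → 36
DUP_TOP         → 36 36
BINARY_ADD      → 72
LOAD_CONST -2   → 72 -2
POP_TOP         → 72
LOAD_CONST -1   → 72 -1
BINARY_SUBTRACT → 73
LOAD_CONST -4   → 73 -4

0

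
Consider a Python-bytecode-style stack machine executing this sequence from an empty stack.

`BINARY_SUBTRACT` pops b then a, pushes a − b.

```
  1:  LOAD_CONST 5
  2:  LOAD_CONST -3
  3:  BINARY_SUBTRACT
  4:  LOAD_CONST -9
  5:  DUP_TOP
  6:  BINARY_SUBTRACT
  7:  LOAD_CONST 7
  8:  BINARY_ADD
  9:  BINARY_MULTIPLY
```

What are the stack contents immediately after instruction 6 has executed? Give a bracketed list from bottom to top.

[8, 0]

LOAD_CONST 5    → 5
LOAD_CONST -3   → 5 -3
BINARY_SUBTRACT → 8
LOAD_CONST -9   → 8 -9
DUP_TOP         → 8 -9 -9
BINARY_SUBTRACT → 8 0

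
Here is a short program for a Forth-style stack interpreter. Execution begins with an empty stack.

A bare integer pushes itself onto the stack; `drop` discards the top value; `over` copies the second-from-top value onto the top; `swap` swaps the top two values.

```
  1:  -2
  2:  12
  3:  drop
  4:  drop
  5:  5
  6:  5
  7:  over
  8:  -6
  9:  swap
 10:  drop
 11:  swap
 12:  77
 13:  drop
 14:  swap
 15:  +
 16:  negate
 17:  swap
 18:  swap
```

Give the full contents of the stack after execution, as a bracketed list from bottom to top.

[5, 1]

-2      -2
12      -2 12
drop    -2
drop    (empty)
5       5
5       5 5
over    5 5 5
-6      5 5 5 -6
swap    5 5 -6 5
drop    5 5 -6
swap    5 -6 5
77      5 -6 5 77
drop    5 -6 5
swap    5 5 -6
+       5 -1
negate  5 1
swap    1 5
swap    5 1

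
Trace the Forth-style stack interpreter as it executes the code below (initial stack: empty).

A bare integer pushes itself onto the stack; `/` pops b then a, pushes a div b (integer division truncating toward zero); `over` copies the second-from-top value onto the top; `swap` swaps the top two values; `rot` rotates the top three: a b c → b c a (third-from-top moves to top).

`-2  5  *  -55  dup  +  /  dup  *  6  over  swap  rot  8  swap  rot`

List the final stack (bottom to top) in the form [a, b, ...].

[0, 8, 0, 6]

-2   : -2
5    : -2 5
*    : -10
-55  : -10 -55
dup  : -10 -55 -55
+    : -10 -110
/    : 0
dup  : 0 0
*    : 0
6    : 0 6
over : 0 6 0
swap : 0 0 6
rot  : 0 6 0
8    : 0 6 0 8
swap : 0 6 8 0
rot  : 0 8 0 6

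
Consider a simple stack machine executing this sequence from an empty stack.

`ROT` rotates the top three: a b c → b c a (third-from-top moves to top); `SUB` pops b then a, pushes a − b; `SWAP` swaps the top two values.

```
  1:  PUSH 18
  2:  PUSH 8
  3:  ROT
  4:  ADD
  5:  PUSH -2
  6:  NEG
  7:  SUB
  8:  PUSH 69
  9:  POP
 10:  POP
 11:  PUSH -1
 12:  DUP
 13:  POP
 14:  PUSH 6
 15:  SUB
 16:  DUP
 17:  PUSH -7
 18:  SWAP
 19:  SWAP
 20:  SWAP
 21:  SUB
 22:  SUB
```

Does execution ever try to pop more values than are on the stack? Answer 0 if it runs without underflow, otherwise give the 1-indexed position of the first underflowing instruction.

3

PUSH 18  18
PUSH 8   18 8
ROT  — needs 3 operands, stack has 2 → underflow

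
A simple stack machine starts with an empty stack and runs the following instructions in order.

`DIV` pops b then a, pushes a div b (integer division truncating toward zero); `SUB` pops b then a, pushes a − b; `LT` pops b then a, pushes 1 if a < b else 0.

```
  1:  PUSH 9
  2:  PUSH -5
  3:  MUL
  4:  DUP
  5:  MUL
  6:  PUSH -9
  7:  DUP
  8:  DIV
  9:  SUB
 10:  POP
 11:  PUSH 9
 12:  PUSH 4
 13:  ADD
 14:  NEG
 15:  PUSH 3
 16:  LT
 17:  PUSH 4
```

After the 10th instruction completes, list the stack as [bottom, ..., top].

PUSH 9  → 9
PUSH -5 → 9 -5
MUL     → -45
DUP     → -45 -45
MUL     → 2025
PUSH -9 → 2025 -9
DUP     → 2025 -9 -9
DIV     → 2025 1
SUB     → 2024
POP     → (empty)

[]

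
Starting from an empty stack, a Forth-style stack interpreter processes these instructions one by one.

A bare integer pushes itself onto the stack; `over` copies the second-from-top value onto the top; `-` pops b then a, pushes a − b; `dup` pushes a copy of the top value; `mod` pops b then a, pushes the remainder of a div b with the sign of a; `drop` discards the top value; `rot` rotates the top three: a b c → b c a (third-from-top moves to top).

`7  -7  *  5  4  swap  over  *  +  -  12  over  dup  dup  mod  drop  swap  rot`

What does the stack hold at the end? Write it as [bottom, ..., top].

7    -> [7]
-7   -> [7, -7]
*    -> [-49]
5    -> [-49, 5]
4    -> [-49, 5, 4]
swap -> [-49, 4, 5]
over -> [-49, 4, 5, 4]
*    -> [-49, 4, 20]
+    -> [-49, 24]
-    -> [-73]
12   -> [-73, 12]
over -> [-73, 12, -73]
dup  -> [-73, 12, -73, -73]
dup  -> [-73, 12, -73, -73, -73]
mod  -> [-73, 12, -73, 0]
drop -> [-73, 12, -73]
swap -> [-73, -73, 12]
rot  -> [-73, 12, -73]

[-73, 12, -73]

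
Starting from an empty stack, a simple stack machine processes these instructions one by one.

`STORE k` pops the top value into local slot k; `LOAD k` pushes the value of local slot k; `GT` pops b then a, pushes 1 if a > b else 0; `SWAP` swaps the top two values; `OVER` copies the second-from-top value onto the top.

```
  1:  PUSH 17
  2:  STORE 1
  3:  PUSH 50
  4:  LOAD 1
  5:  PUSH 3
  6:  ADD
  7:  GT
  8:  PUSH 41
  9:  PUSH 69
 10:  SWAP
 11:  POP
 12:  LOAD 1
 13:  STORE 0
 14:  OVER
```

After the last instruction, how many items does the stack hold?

PUSH 17 : [17]
STORE 1 : []
PUSH 50 : [50]
LOAD 1  : [50, 17]
PUSH 3  : [50, 17, 3]
ADD     : [50, 20]
GT      : [1]
PUSH 41 : [1, 41]
PUSH 69 : [1, 41, 69]
SWAP    : [1, 69, 41]
POP     : [1, 69]
LOAD 1  : [1, 69, 17]
STORE 0 : [1, 69]
OVER    : [1, 69, 1]

3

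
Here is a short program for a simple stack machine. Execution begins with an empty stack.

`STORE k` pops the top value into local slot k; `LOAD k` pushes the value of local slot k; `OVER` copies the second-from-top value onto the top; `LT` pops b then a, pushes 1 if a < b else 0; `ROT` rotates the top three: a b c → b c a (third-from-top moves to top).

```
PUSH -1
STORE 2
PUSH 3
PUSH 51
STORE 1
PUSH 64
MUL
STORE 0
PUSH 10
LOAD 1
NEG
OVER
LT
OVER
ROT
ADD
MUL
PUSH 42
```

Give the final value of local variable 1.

51

PUSH -1 → [-1]
STORE 2 → []
PUSH 3  → [3]
PUSH 51 → [3, 51]
STORE 1 → [3]
PUSH 64 → [3, 64]
MUL     → [192]
STORE 0 → []
PUSH 10 → [10]
LOAD 1  → [10, 51]
NEG     → [10, -51]
OVER    → [10, -51, 10]
LT      → [10, 1]
OVER    → [10, 1, 10]
ROT     → [1, 10, 10]
ADD     → [1, 20]
MUL     → [20]
PUSH 42 → [20, 42]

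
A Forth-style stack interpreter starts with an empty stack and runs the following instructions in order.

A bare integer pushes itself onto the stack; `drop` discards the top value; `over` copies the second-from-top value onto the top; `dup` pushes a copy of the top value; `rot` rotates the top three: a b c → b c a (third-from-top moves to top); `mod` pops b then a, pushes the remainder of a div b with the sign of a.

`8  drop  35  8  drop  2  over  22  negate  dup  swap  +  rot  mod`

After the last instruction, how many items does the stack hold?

3

8      : 8
drop   : (empty)
35     : 35
8      : 35 8
drop   : 35
2      : 35 2
over   : 35 2 35
22     : 35 2 35 22
negate : 35 2 35 -22
dup    : 35 2 35 -22 -22
swap   : 35 2 35 -22 -22
+      : 35 2 35 -44
rot    : 35 35 -44 2
mod    : 35 35 0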